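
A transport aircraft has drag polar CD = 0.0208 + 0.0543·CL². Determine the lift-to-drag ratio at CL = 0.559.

L/D = 14.8

CD = 0.0208 + 0.0543 × 0.559² = 0.03777
L/D = CL/CD = 0.559 / 0.03777 = 14.8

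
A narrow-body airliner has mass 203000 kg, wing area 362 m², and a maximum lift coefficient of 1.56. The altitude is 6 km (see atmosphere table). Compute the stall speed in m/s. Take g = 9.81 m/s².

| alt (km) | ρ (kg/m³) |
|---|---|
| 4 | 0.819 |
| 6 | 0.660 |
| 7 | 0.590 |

At 6 km, from the table: ρ = 0.660 kg/m³.
Weight W = mg = 203000 × 9.81 = 1.991×10^6 N.
V_stall = √(2W/(ρ·S·CL,max)) = √(2 × 1.991×10^6 / (0.66 × 362 × 1.56))
V_stall = √10690 = 103 m/s

V_stall = 103 m/s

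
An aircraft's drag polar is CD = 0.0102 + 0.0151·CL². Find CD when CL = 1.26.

CD = 0.0342

CD = 0.0102 + 0.0151 × 1.26² = 0.0102 + 0.02397 = 0.0342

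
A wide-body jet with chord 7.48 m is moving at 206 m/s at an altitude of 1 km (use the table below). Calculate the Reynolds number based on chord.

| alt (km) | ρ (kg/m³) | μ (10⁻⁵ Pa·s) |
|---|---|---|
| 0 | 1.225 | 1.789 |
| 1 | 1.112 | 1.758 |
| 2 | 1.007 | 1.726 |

Re = 9.75×10^7

At 1 km, from the table: ρ = 1.112 kg/m³, μ = 1.758×10⁻⁵ Pa·s.
Re = ρ·v·c/μ = 1.112 × 206 × 7.48 / (1.758×10⁻⁵) = 9.75×10^7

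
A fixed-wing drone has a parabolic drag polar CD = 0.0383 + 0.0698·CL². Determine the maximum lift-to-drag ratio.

(L/D)max = 9.67

For CD = CD0 + K·CL², (L/D)max occurs at CL* = √(CD0/K) and equals 1/(2√(K·CD0)).
(L/D)max = 1/(2√(0.0698 × 0.0383)) = 1/(2 × 0.0517) = 9.67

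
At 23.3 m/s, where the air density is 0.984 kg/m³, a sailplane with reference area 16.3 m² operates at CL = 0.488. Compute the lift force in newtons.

L = 2120 N

Dynamic pressure q = ½ρv² = ½ × 0.984 × 23.3² = 267.1 Pa.
L = q·S·CL = 267.1 × 16.3 × 0.488 = 2120 N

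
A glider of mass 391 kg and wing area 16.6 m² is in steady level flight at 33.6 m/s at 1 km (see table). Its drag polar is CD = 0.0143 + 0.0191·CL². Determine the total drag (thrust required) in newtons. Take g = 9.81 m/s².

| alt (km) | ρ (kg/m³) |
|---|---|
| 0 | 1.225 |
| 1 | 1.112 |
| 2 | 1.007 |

At 1 km, from the table: ρ = 1.112 kg/m³.
Level flight ⇒ L = W = m·g = 391 × 9.81 = 3835.7 N.
q = ½ρv² = ½ × 1.112 × 33.6² = 627.7 Pa.
CL = W/(q·S) = 3835.7 / (627.7 × 16.6) = 0.3681.
CD = 0.0143 + 0.0191 × 0.3681² = 0.01689.
D = q·S·CD = 627.7 × 16.6 × 0.01689 = 176 N

D = 176 N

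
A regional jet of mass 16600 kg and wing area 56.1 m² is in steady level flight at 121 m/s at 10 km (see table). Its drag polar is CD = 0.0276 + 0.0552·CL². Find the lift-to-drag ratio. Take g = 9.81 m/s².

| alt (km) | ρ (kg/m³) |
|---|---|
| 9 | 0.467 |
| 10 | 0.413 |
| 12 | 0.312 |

At 10 km, from the table: ρ = 0.413 kg/m³.
Level flight ⇒ L = W = m·g = 16600 × 9.81 = 1.6285×10^5 N.
q = ½ρv² = ½ × 0.413 × 121² = 3023 Pa.
CL = 2W/(ρv²S) = 2×1.6285×10^5/(0.413×121²×56.1) = 0.9601.
CD = 0.0276 + 0.0552 × 0.9601² = 0.07848.
L/D = CL/CD = 0.9601 / 0.07848 = 12.2

L/D = 12.2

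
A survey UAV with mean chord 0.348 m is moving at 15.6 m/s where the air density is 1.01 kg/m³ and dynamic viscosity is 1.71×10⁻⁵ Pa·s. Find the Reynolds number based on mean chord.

Re = ρ·v·c/μ = 1.01 × 15.6 × 0.348 / (1.71×10⁻⁵) = 3.21×10^5

Re = 3.21×10^5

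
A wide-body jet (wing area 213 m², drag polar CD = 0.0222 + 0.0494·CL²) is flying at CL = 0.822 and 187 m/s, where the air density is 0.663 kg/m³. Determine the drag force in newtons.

CD = 0.0222 + 0.0494 × 0.822² = 0.05558
D = ½ρv²S·CD = ½ × 0.663 × 187² × 213 × 0.05558 = 1.37×10^5 N

D = 1.37×10^5 N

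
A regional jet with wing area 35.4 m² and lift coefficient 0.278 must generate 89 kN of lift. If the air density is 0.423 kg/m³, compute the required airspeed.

L = ½ρv²S·CL ⇒ v = √(2L/(ρ·S·CL))
v = √(2 × 89000 / (0.423 × 35.4 × 0.278)) = √42760 = 207 m/s

v = 207 m/s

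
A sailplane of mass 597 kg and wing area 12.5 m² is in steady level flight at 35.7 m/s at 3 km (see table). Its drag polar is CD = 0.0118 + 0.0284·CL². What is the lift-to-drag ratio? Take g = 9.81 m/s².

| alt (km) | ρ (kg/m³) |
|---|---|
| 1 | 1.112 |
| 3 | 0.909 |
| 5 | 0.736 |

L/D = 26.6

At 3 km, from the table: ρ = 0.909 kg/m³.
Weight W = mg = 597 × 9.81 = 5856.6 N; in level flight L = W.
Dynamic pressure q = 0.5 × 0.909 × 35.7² = 579.3 Pa.
Required CL = L/(qS) = 5856.6/(579.3·12.5) = 0.8088.
CD = 0.0118 + 0.0284 × 0.8088² = 0.03038.
L/D = CL/CD = 0.8088 / 0.03038 = 26.6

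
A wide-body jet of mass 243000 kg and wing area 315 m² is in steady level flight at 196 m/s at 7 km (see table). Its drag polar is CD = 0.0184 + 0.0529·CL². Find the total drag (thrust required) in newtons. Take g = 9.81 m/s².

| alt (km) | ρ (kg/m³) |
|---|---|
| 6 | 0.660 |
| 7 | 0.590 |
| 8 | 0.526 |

D = 1.5×10^5 N

At 7 km, from the table: ρ = 0.590 kg/m³.
In steady level flight, lift balances weight: W = mg = 243000 × 9.81 = 2.3838×10^6 N.
Dynamic pressure q = 0.5 × 0.59 × 196² = 11330 Pa.
CL = W/(q·S) = 2.3838×10^6 / (11330 × 315) = 0.6678.
CD = 0.0184 + 0.0529 × 0.6678² = 0.04199.
D = q·S·CD = 11330 × 315 × 0.04199 = 1.499×10^5 N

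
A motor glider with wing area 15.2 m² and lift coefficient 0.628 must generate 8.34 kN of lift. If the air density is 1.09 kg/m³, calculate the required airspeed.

L = ½ρv²S·CL ⇒ v = √(2L/(ρ·S·CL))
v = √(2 × 8340 / (1.09 × 15.2 × 0.628)) = √1603 = 40 m/s

v = 40 m/s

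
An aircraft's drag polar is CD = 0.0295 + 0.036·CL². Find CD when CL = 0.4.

CD = 0.0353

CD = 0.0295 + 0.036 × 0.4² = 0.0295 + 0.00576 = 0.0353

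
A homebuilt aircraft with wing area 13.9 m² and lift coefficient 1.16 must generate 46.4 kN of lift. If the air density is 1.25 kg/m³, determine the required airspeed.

L = ½ρv²S·CL ⇒ v = √(2L/(ρ·S·CL))
v = √(2 × 46400 / (1.25 × 13.9 × 1.16)) = √4604 = 67.9 m/s

v = 67.9 m/s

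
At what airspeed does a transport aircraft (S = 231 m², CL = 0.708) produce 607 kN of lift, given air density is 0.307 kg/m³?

v = 155 m/s

L = ½ρv²S·CL ⇒ v = √(2L/(ρ·S·CL))
v = √(2 × 6.07×10^5 / (0.307 × 231 × 0.708)) = √24180 = 155 m/s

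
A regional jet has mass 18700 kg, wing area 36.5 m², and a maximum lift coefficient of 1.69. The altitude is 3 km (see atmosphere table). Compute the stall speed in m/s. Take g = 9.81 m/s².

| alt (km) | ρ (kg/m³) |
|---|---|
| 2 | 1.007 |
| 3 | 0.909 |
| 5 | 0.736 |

At 3 km, from the table: ρ = 0.909 kg/m³.
At stall, lift equals weight: L = W = m·g = 18700 × 9.81 = 1.834×10^5 N.
From L = ½ρV²S·CL,max = W: V_stall = √(2W/(ρSCL,max)) = √(2·1.834×10^5/(0.909·36.5·1.69))
V_stall = √6543 = 80.9 m/s

V_stall = 80.9 m/s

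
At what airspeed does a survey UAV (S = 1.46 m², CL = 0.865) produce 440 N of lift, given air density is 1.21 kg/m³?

v = 24 m/s

L = ½ρv²S·CL ⇒ v = √(2L/(ρ·S·CL))
v = √(2 × 440 / (1.21 × 1.46 × 0.865)) = √575.9 = 24 m/s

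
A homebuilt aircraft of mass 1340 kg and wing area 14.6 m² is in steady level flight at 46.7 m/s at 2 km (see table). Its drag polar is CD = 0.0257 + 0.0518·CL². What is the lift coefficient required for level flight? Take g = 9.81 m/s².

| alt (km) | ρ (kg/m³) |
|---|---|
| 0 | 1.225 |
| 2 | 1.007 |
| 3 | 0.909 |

CL = 0.82

At 2 km, from the table: ρ = 1.007 kg/m³.
Level flight ⇒ L = W = m·g = 1340 × 9.81 = 13145 N.
q = ½ρv² = ½ × 1.007 × 46.7² = 1098 Pa.
CL = 2W/(ρv²S) = 2×13145/(1.007×46.7²×14.6) = 0.82.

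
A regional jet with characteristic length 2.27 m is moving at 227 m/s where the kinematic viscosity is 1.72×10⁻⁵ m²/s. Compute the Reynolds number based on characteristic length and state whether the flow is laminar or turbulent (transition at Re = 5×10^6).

Re = 3×10^7 (turbulent)

Re = v·c/ν = 227 × 2.27 / (1.72×10⁻⁵) = 3×10^7
Since 3×10^7 > 5×10^6, the flow is turbulent.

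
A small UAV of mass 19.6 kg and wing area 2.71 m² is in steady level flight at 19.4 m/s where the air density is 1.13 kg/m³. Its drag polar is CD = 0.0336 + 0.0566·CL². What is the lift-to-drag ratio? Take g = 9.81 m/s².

Weight W = mg = 19.6 × 9.81 = 192.28 N; in level flight L = W.
Dynamic pressure q = 0.5 × 1.13 × 19.4² = 212.6 Pa.
CL = W/(q·S) = 192.28 / (212.6 × 2.71) = 0.3337.
CD = 0.0336 + 0.0566 × 0.3337² = 0.0399.
L/D = CL/CD = 0.3337 / 0.0399 = 8.36

L/D = 8.36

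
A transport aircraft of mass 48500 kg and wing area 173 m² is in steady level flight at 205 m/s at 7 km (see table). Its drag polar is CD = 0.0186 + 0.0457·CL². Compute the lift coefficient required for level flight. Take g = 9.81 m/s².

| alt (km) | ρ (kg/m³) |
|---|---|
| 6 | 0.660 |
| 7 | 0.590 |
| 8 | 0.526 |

At 7 km, from the table: ρ = 0.590 kg/m³.
Level flight ⇒ L = W = m·g = 48500 × 9.81 = 4.7578×10^5 N.
q = ½ρv² = ½ × 0.59 × 205² = 12400 Pa.
Required CL = L/(qS) = 4.7578×10^5/(12400·173) = 0.2218.

CL = 0.222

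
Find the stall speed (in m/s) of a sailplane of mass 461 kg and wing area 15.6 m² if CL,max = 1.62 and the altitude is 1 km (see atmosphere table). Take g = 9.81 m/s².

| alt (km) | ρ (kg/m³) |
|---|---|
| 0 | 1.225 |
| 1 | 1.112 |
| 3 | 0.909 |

V_stall = 17.9 m/s

At 1 km, from the table: ρ = 1.112 kg/m³.
Stall occurs when L = W at CL,max. W = mg = 461 × 9.81 = 4522 N.
From L = ½ρV²S·CL,max = W: V_stall = √(2W/(ρSCL,max)) = √(2·4522/(1.112·15.6·1.62))
V_stall = √321.9 = 17.9 m/s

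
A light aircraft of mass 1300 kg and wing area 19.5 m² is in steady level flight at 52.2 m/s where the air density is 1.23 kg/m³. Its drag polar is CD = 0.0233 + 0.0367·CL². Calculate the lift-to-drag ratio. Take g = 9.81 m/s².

L/D = 13.5

Weight W = mg = 1300 × 9.81 = 12753 N; in level flight L = W.
q = ½ρv² = ½ × 1.23 × 52.2² = 1676 Pa.
CL = W/(q·S) = 12753 / (1676 × 19.5) = 0.3903.
CD = 0.0233 + 0.0367 × 0.3903² = 0.02889.
L/D = CL/CD = 0.3903 / 0.02889 = 13.5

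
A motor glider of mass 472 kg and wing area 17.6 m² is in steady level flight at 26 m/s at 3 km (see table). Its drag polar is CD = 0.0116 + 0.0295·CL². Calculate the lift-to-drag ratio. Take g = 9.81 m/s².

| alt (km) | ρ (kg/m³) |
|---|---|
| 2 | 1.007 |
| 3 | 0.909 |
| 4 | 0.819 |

At 3 km, from the table: ρ = 0.909 kg/m³.
Weight W = mg = 472 × 9.81 = 4630.3 N; in level flight L = W.
q = ½ρv² = ½ × 0.909 × 26² = 307.2 Pa.
CL = 2W/(ρv²S) = 2×4630.3/(0.909×26²×17.6) = 0.8563.
CD = 0.0116 + 0.0295 × 0.8563² = 0.03323.
L/D = CL/CD = 0.8563 / 0.03323 = 25.8

L/D = 25.8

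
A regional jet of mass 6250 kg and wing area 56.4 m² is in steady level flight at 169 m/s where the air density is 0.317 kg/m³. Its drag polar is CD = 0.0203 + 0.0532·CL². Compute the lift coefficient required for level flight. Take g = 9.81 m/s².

CL = 0.24

Level flight ⇒ L = W = m·g = 6250 × 9.81 = 61312 N.
q = ½ρv² = ½ × 0.317 × 169² = 4527 Pa.
CL = W/(q·S) = 61312 / (4527 × 56.4) = 0.2401.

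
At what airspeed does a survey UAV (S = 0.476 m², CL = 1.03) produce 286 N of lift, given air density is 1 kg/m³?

v = 34.2 m/s

L = ½ρv²S·CL ⇒ v = √(2L/(ρ·S·CL))
v = √(2 × 286 / (1 × 0.476 × 1.03)) = √1167 = 34.2 m/s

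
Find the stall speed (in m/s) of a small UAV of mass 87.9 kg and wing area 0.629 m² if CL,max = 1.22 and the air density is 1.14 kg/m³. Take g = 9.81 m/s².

V_stall = 44.4 m/s

At stall, lift equals weight: L = W = m·g = 87.9 × 9.81 = 862.3 N.
V_stall = √(2W/(ρ·S·CL,max)) = √(2 × 862.3 / (1.14 × 0.629 × 1.22))
V_stall = √1971 = 44.4 m/s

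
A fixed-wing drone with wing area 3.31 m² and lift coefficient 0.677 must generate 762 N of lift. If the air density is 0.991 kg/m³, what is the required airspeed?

L = ½ρv²S·CL ⇒ v = √(2L/(ρ·S·CL))
v = √(2 × 762 / (0.991 × 3.31 × 0.677)) = √686.3 = 26.2 m/s

v = 26.2 m/s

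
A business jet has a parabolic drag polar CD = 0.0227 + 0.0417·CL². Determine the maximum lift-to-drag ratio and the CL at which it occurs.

(L/D)max = 16.3, at CL = 0.738

For CD = CD0 + K·CL², (L/D)max occurs at CL* = √(CD0/K) and equals 1/(2√(K·CD0)).
(L/D)max = 1/(2√(0.0417 × 0.0227)) = 1/(2 × 0.03077) = 16.3
CL* = √(0.0227/0.0417) = 0.738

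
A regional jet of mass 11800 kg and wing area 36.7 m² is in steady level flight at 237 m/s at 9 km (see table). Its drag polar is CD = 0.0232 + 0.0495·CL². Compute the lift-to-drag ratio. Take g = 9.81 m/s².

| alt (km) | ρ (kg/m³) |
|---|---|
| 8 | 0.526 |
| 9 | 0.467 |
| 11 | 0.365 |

L/D = 9.23

At 9 km, from the table: ρ = 0.467 kg/m³.
In steady level flight, lift balances weight: W = mg = 11800 × 9.81 = 1.1576×10^5 N.
q = ½ρv² = ½ × 0.467 × 237² = 13120 Pa.
CL = 2W/(ρv²S) = 2×1.1576×10^5/(0.467×237²×36.7) = 0.2405.
CD = 0.0232 + 0.0495 × 0.2405² = 0.02606.
L/D = CL/CD = 0.2405 / 0.02606 = 9.23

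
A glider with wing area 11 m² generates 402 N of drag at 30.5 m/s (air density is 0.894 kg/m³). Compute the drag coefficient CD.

From D = ½ρv²S·CD, rearranging gives CD = 2D/(ρv²S).
CD = 2 × 402 / (0.894 × 30.5² × 11) = 0.0879

CD = 0.0879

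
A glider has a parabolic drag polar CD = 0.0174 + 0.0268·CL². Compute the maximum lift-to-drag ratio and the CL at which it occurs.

(L/D)max = 23.2, at CL = 0.806

For CD = CD0 + K·CL², (L/D)max occurs at CL* = √(CD0/K) and equals 1/(2√(K·CD0)).
(L/D)max = 1/(2√(0.0268 × 0.0174)) = 1/(2 × 0.02159) = 23.2
CL* = √(0.0174/0.0268) = 0.806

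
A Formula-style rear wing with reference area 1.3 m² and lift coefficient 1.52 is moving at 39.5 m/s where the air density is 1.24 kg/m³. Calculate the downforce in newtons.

L = ½ρv²S·CL = ½ × 1.24 × 39.5² × 1.3 × 1.52 = 1910 N

L = 1910 N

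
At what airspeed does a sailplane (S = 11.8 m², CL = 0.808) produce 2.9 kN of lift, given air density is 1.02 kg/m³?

v = 24.4 m/s

L = ½ρv²S·CL ⇒ v = √(2L/(ρ·S·CL))
v = √(2 × 2900 / (1.02 × 11.8 × 0.808)) = √596.4 = 24.4 m/s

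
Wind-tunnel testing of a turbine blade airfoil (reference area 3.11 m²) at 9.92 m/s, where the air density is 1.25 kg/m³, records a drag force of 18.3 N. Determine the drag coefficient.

From D = ½ρv²S·CD, rearranging gives CD = 2D/(ρv²S).
CD = 2 × 18.3 / (1.25 × 9.92² × 3.11) = 0.0957

CD = 0.0957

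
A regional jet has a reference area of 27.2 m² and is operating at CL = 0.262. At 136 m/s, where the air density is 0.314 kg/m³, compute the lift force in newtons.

Dynamic pressure q = ½ρv² = ½ × 0.314 × 136² = 2904 Pa.
L = q·S·CL = 2904 × 27.2 × 0.262 = 20700 N ≈ 20.7 kN

L = 20700 N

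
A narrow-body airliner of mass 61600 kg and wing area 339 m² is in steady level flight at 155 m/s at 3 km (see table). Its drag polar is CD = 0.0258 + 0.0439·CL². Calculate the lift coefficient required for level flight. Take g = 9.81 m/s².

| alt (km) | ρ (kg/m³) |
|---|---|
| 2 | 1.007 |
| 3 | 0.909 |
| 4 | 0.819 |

At 3 km, from the table: ρ = 0.909 kg/m³.
In steady level flight, lift balances weight: W = mg = 61600 × 9.81 = 6.043×10^5 N.
q = ½ρv² = ½ × 0.909 × 155² = 10920 Pa.
CL = 2W/(ρv²S) = 2×6.043×10^5/(0.909×155²×339) = 0.1632.

CL = 0.163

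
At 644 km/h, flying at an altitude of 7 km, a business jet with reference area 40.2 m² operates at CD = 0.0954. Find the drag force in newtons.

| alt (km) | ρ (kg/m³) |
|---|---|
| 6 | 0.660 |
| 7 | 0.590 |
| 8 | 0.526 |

At 7 km, from the table: ρ = 0.590 kg/m³.
Convert speed: v = 644 km/h ÷ 3.6 = 178.9 m/s.
D = ½ρv²S·CD = ½ × 0.59 × 178.9² × 40.2 × 0.0954 = 36200 N ≈ 36.2 kN

D = 36200 N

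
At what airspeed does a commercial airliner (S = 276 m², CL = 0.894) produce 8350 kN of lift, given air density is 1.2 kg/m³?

L = ½ρv²S·CL ⇒ v = √(2L/(ρ·S·CL))
v = √(2 × 8.35×10^6 / (1.2 × 276 × 0.894)) = √56400 = 237 m/s

v = 237 m/s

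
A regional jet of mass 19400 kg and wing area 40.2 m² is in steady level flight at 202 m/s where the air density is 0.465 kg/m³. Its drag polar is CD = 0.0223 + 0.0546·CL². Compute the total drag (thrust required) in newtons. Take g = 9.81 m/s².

D = 13700 N

In steady level flight, lift balances weight: W = mg = 19400 × 9.81 = 1.9031×10^5 N.
Dynamic pressure q = 0.5 × 0.465 × 202² = 9487 Pa.
Required CL = L/(qS) = 1.9031×10^5/(9487·40.2) = 0.499.
CD = 0.0223 + 0.0546 × 0.499² = 0.0359.
D = q·S·CD = 9487 × 40.2 × 0.0359 = 13690 N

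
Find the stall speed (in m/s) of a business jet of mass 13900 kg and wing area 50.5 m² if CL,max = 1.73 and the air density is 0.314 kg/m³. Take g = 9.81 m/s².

V_stall = 99.7 m/s

At stall, lift equals weight: L = W = m·g = 13900 × 9.81 = 1.364×10^5 N.
V_stall = √(2W/(ρ·S·CL,max)) = √(2 × 1.364×10^5 / (0.314 × 50.5 × 1.73))
V_stall = √9941 = 99.7 m/s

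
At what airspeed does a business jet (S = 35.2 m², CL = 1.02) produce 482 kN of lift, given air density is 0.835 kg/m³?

L = ½ρv²S·CL ⇒ v = √(2L/(ρ·S·CL))
v = √(2 × 4.82×10^5 / (0.835 × 35.2 × 1.02)) = √32150 = 179 m/s

v = 179 m/s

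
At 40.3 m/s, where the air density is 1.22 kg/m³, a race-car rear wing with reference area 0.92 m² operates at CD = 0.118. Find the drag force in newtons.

D = ½ρv²S·CD = ½ × 1.22 × 40.3² × 0.92 × 0.118 = 108 N

D = 108 N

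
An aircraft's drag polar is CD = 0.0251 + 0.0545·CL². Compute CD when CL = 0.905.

CD = 0.0697

CD = 0.0251 + 0.0545 × 0.905² = 0.0251 + 0.04464 = 0.0697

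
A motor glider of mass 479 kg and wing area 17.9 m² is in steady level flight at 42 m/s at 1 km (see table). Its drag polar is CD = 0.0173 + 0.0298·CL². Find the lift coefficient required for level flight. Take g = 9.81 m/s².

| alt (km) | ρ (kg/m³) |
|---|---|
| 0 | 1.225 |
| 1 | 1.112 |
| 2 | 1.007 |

CL = 0.268

At 1 km, from the table: ρ = 1.112 kg/m³.
Level flight ⇒ L = W = m·g = 479 × 9.81 = 4699 N.
Dynamic pressure q = 0.5 × 1.112 × 42² = 980.8 Pa.
Required CL = L/(qS) = 4699/(980.8·17.9) = 0.2677.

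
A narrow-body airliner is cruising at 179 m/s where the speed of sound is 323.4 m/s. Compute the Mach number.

M = 0.553

M = v/a = 179 / 323.4 = 0.553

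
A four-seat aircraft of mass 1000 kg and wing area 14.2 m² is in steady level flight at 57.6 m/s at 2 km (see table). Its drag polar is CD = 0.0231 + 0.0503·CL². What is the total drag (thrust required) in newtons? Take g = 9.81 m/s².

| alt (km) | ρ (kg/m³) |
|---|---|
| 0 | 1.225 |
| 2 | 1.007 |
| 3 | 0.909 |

D = 752 N

At 2 km, from the table: ρ = 1.007 kg/m³.
Level flight ⇒ L = W = m·g = 1000 × 9.81 = 9810 N.
Dynamic pressure q = 0.5 × 1.007 × 57.6² = 1670 Pa.
Required CL = L/(qS) = 9810/(1670·14.2) = 0.4136.
CD = 0.0231 + 0.0503 × 0.4136² = 0.0317.
D = q·S·CD = 1670 × 14.2 × 0.0317 = 752 N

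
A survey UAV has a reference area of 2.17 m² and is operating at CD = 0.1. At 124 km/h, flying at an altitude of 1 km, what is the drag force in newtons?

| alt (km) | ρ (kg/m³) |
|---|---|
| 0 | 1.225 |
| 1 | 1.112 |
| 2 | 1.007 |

At 1 km, from the table: ρ = 1.112 kg/m³.
Convert speed: v = 124 km/h ÷ 3.6 = 34.44 m/s.
D = ½ρv²S·CD = ½ × 1.112 × 34.44² × 2.17 × 0.1 = 143 N

D = 143 N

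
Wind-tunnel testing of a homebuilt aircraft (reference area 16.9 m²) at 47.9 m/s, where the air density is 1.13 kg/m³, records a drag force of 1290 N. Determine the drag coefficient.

CD = 0.0589

From D = ½ρv²S·CD, rearranging gives CD = 2D/(ρv²S).
CD = 2 × 1290 / (1.13 × 47.9² × 16.9) = 0.0589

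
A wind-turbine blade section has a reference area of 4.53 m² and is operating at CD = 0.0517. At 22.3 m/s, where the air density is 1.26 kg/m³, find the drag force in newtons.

Dynamic pressure q = ½ρv² = ½ × 1.26 × 22.3² = 313.3 Pa.
D = q·S·CD = 313.3 × 4.53 × 0.0517 = 73.4 N

D = 73.4 N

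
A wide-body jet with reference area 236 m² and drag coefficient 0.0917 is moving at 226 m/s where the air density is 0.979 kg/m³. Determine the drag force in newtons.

D = ½ρv²S·CD = ½ × 0.979 × 226² × 236 × 0.0917 = 5.41×10^5 N ≈ 541 kN

D = 5.41×10^5 N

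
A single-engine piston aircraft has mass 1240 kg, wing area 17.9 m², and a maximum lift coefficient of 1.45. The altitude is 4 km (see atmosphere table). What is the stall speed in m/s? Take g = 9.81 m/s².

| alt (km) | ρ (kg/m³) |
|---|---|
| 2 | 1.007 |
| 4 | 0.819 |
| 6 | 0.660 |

V_stall = 33.8 m/s

At 4 km, from the table: ρ = 0.819 kg/m³.
Weight W = mg = 1240 × 9.81 = 12160 N.
V_stall = √(2W/(ρ·S·CL,max)) = √(2 × 12160 / (0.819 × 17.9 × 1.45))
V_stall = √1144 = 33.8 m/s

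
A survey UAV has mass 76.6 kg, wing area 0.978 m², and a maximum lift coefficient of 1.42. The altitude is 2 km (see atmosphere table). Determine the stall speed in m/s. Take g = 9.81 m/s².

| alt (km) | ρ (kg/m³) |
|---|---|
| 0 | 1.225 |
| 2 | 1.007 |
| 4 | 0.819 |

V_stall = 32.8 m/s

At 2 km, from the table: ρ = 1.007 kg/m³.
Weight W = mg = 76.6 × 9.81 = 751.4 N.
V_stall = √(2W/(ρ·S·CL,max)) = √(2 × 751.4 / (1.007 × 0.978 × 1.42))
V_stall = √1075 = 32.8 m/s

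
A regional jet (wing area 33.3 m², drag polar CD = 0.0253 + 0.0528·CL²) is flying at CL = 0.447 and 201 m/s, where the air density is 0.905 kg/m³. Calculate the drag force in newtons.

D = 21800 N

CD = 0.0253 + 0.0528 × 0.447² = 0.03585
D = ½ρv²S·CD = ½ × 0.905 × 201² × 33.3 × 0.03585 = 21800 N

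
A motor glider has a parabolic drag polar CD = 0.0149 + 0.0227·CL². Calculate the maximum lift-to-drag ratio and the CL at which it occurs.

For CD = CD0 + K·CL², (L/D)max occurs at CL* = √(CD0/K) and equals 1/(2√(K·CD0)).
(L/D)max = 1/(2√(0.0227 × 0.0149)) = 1/(2 × 0.01839) = 27.2
CL* = √(0.0149/0.0227) = 0.81

(L/D)max = 27.2, at CL = 0.81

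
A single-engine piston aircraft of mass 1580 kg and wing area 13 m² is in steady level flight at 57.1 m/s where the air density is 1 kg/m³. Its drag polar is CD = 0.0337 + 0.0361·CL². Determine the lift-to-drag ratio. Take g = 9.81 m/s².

L/D = 13.8

Level flight ⇒ L = W = m·g = 1580 × 9.81 = 15500 N.
Dynamic pressure q = 0.5 × 1 × 57.1² = 1630 Pa.
CL = W/(q·S) = 15500 / (1630 × 13) = 0.7314.
CD = 0.0337 + 0.0361 × 0.7314² = 0.05301.
L/D = CL/CD = 0.7314 / 0.05301 = 13.8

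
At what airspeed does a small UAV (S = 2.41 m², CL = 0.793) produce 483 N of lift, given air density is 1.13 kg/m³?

L = ½ρv²S·CL ⇒ v = √(2L/(ρ·S·CL))
v = √(2 × 483 / (1.13 × 2.41 × 0.793)) = √447.3 = 21.1 m/s

v = 21.1 m/s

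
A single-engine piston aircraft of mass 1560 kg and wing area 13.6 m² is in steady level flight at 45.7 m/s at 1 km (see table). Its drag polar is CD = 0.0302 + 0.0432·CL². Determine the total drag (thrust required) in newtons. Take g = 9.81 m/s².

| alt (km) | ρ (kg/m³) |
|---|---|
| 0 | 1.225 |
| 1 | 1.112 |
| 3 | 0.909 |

At 1 km, from the table: ρ = 1.112 kg/m³.
Level flight ⇒ L = W = m·g = 1560 × 9.81 = 15304 N.
Dynamic pressure q = 0.5 × 1.112 × 45.7² = 1161 Pa.
CL = W/(q·S) = 15304 / (1161 × 13.6) = 0.9691.
CD = 0.0302 + 0.0432 × 0.9691² = 0.07077.
D = q·S·CD = 1161 × 13.6 × 0.07077 = 1118 N

D = 1120 N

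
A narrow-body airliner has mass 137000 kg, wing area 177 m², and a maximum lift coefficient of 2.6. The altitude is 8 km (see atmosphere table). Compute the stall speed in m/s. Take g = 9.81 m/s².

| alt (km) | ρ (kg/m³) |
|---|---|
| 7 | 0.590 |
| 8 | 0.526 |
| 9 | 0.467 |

At 8 km, from the table: ρ = 0.526 kg/m³.
Stall occurs when L = W at CL,max. W = mg = 137000 × 9.81 = 1.344×10^6 N.
From L = ½ρV²S·CL,max = W: V_stall = √(2W/(ρSCL,max)) = √(2·1.344×10^6/(0.526·177·2.6))
V_stall = √11100 = 105 m/s

V_stall = 105 m/s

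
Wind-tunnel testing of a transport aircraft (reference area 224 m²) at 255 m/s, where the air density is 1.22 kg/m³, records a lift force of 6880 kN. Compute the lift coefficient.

From L = ½ρv²S·CL, rearranging gives CL = 2L/(ρv²S).
CL = 2 × 6.88×10^6 / (1.22 × 255² × 224) = 0.774

CL = 0.774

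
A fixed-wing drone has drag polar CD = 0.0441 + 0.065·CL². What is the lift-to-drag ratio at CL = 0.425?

L/D = 7.61

CD = 0.0441 + 0.065 × 0.425² = 0.05584
L/D = CL/CD = 0.425 / 0.05584 = 7.61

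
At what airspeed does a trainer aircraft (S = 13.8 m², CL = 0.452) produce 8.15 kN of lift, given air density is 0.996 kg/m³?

v = 51.2 m/s

L = ½ρv²S·CL ⇒ v = √(2L/(ρ·S·CL))
v = √(2 × 8150 / (0.996 × 13.8 × 0.452)) = √2624 = 51.2 m/s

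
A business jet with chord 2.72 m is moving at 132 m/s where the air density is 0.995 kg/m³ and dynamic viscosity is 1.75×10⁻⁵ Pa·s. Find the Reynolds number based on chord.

Re = 2.04×10^7

Re = ρ·v·c/μ = 0.995 × 132 × 2.72 / (1.75×10⁻⁵) = 2.04×10^7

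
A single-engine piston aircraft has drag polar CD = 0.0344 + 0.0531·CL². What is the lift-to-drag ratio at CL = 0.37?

L/D = 8.88

CD = 0.0344 + 0.0531 × 0.37² = 0.04167
L/D = CL/CD = 0.37 / 0.04167 = 8.88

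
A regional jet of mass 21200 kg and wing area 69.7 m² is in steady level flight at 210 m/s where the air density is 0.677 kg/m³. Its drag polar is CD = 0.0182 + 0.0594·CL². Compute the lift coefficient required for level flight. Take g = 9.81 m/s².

CL = 0.2

In steady level flight, lift balances weight: W = mg = 21200 × 9.81 = 2.0797×10^5 N.
Dynamic pressure q = 0.5 × 0.677 × 210² = 14930 Pa.
CL = 2W/(ρv²S) = 2×2.0797×10^5/(0.677×210²×69.7) = 0.1999.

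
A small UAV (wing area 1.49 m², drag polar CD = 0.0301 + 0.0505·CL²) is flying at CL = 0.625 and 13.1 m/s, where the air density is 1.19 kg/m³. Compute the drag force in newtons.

CD = 0.0301 + 0.0505 × 0.625² = 0.04983
D = ½ρv²S·CD = ½ × 1.19 × 13.1² × 1.49 × 0.04983 = 7.58 N

D = 7.58 N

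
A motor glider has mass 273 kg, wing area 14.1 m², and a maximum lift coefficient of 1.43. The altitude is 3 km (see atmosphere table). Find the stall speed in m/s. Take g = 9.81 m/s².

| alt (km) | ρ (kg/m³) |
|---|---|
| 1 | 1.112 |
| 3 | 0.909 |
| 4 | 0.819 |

V_stall = 17.1 m/s

At 3 km, from the table: ρ = 0.909 kg/m³.
At stall, lift equals weight: L = W = m·g = 273 × 9.81 = 2678 N.
V_stall = √(2W/(ρ·S·CL,max)) = √(2 × 2678 / (0.909 × 14.1 × 1.43))
V_stall = √292.2 = 17.1 m/s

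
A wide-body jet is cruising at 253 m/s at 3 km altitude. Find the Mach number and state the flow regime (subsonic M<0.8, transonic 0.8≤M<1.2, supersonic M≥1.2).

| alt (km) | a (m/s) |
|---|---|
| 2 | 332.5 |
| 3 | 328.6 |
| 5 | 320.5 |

At 3 km, from the table: a = 328.6 m/s.
M = v/a = 253 / 328.6 = 0.77
M = 0.77 → subsonic.

M = 0.77 (subsonic)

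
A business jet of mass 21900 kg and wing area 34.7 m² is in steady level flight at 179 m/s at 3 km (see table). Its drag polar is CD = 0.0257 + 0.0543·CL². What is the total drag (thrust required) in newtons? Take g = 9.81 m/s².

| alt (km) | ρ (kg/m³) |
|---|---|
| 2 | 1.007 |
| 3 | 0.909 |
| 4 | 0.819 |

At 3 km, from the table: ρ = 0.909 kg/m³.
Weight W = mg = 21900 × 9.81 = 2.1484×10^5 N; in level flight L = W.
q = ½ρv² = ½ × 0.909 × 179² = 14560 Pa.
CL = 2W/(ρv²S) = 2×2.1484×10^5/(0.909×179²×34.7) = 0.4252.
CD = 0.0257 + 0.0543 × 0.4252² = 0.03551.
D = q·S·CD = 14560 × 34.7 × 0.03551 = 17950 N

D = 17900 N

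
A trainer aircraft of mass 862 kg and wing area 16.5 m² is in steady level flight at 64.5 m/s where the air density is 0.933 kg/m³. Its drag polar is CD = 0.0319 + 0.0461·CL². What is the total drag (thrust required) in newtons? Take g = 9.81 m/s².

Level flight ⇒ L = W = m·g = 862 × 9.81 = 8456.2 N.
q = ½ρv² = ½ × 0.933 × 64.5² = 1941 Pa.
CL = W/(q·S) = 8456.2 / (1941 × 16.5) = 0.2641.
CD = 0.0319 + 0.0461 × 0.2641² = 0.03511.
D = q·S·CD = 1941 × 16.5 × 0.03511 = 1124 N

D = 1120 N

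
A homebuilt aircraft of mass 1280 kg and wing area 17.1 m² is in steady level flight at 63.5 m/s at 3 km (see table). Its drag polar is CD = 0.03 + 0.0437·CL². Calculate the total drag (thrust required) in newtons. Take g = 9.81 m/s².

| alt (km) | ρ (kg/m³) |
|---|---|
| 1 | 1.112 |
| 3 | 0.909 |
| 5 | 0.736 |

D = 1160 N

At 3 km, from the table: ρ = 0.909 kg/m³.
Level flight ⇒ L = W = m·g = 1280 × 9.81 = 12557 N.
Dynamic pressure q = 0.5 × 0.909 × 63.5² = 1833 Pa.
CL = 2W/(ρv²S) = 2×12557/(0.909×63.5²×17.1) = 0.4007.
CD = 0.03 + 0.0437 × 0.4007² = 0.03702.
D = q·S·CD = 1833 × 17.1 × 0.03702 = 1160 N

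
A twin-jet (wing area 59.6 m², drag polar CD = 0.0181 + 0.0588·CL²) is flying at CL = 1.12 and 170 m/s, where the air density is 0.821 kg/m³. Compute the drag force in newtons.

D = 64900 N

CD = 0.0181 + 0.0588 × 1.12² = 0.09186
D = ½ρv²S·CD = ½ × 0.821 × 170² × 59.6 × 0.09186 = 64900 N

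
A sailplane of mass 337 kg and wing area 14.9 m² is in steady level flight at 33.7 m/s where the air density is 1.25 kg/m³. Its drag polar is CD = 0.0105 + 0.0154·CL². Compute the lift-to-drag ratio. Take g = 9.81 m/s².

L/D = 26

Weight W = mg = 337 × 9.81 = 3306 N; in level flight L = W.
Dynamic pressure q = 0.5 × 1.25 × 33.7² = 709.8 Pa.
CL = W/(q·S) = 3306 / (709.8 × 14.9) = 0.3126.
CD = 0.0105 + 0.0154 × 0.3126² = 0.012.
L/D = CL/CD = 0.3126 / 0.012 = 26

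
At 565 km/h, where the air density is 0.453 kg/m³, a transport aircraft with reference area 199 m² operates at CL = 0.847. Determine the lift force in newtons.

L = 9.4×10^5 N

Convert speed: v = 565 km/h ÷ 3.6 = 156.9 m/s.
Dynamic pressure q = ½ρv² = ½ × 0.453 × 156.9² = 5579 Pa.
L = q·S·CL = 5579 × 199 × 0.847 = 9.4×10^5 N ≈ 940 kN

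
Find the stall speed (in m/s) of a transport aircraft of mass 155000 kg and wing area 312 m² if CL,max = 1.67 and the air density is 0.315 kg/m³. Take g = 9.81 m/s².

V_stall = 136 m/s

At stall, lift equals weight: L = W = m·g = 155000 × 9.81 = 1.521×10^6 N.
V_stall = √(2W/(ρ·S·CL,max)) = √(2 × 1.521×10^6 / (0.315 × 312 × 1.67))
V_stall = √18530 = 136 m/s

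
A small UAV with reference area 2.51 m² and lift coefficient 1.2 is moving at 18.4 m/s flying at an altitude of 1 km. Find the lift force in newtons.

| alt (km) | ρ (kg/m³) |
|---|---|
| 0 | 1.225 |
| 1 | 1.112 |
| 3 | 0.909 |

At 1 km, from the table: ρ = 1.112 kg/m³.
L = ½ρv²S·CL = ½ × 1.112 × 18.4² × 2.51 × 1.2 = 567 N

L = 567 N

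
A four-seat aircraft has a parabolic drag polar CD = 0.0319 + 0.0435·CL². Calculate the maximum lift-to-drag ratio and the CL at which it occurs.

For CD = CD0 + K·CL², (L/D)max occurs at CL* = √(CD0/K) and equals 1/(2√(K·CD0)).
(L/D)max = 1/(2√(0.0435 × 0.0319)) = 1/(2 × 0.03725) = 13.4
CL* = √(0.0319/0.0435) = 0.856

(L/D)max = 13.4, at CL = 0.856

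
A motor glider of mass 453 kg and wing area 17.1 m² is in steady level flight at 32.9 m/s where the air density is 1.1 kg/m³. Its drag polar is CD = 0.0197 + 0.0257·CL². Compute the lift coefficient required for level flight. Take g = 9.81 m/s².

CL = 0.437

Weight W = mg = 453 × 9.81 = 4443.9 N; in level flight L = W.
q = ½ρv² = ½ × 1.1 × 32.9² = 595.3 Pa.
Required CL = L/(qS) = 4443.9/(595.3·17.1) = 0.4365.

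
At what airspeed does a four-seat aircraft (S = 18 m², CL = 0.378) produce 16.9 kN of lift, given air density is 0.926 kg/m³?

L = ½ρv²S·CL ⇒ v = √(2L/(ρ·S·CL))
v = √(2 × 16900 / (0.926 × 18 × 0.378)) = √5365 = 73.2 m/s

v = 73.2 m/s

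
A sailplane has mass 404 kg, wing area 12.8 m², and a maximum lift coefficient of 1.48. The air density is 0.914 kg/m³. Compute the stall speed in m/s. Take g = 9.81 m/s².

V_stall = 21.4 m/s

At stall, lift equals weight: L = W = m·g = 404 × 9.81 = 3963 N.
V_stall = √(2W/(ρ·S·CL,max)) = √(2 × 3963 / (0.914 × 12.8 × 1.48))
V_stall = √457.8 = 21.4 m/s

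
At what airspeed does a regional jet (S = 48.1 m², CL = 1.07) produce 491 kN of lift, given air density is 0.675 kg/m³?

L = ½ρv²S·CL ⇒ v = √(2L/(ρ·S·CL))
v = √(2 × 4.91×10^5 / (0.675 × 48.1 × 1.07)) = √28270 = 168 m/s

v = 168 m/s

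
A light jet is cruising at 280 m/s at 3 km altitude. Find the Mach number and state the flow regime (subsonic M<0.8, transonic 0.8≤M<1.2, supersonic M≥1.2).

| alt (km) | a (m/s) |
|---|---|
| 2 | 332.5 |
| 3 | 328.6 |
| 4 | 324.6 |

M = 0.852 (transonic)

At 3 km, from the table: a = 328.6 m/s.
M = v/a = 280 / 328.6 = 0.852
M = 0.852 → transonic.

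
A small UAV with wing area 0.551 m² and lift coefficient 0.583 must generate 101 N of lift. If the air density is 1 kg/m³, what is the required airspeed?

L = ½ρv²S·CL ⇒ v = √(2L/(ρ·S·CL))
v = √(2 × 101 / (1 × 0.551 × 0.583)) = √628.8 = 25.1 m/s

v = 25.1 m/s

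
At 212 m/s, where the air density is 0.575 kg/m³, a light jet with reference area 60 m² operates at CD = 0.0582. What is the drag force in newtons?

D = 45100 N

Dynamic pressure q = ½ρv² = ½ × 0.575 × 212² = 12920 Pa.
D = q·S·CD = 12920 × 60 × 0.0582 = 45100 N ≈ 45.1 kN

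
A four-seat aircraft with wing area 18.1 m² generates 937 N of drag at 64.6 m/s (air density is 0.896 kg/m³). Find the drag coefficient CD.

From D = ½ρv²S·CD, rearranging gives CD = 2D/(ρv²S).
CD = 2 × 937 / (0.896 × 64.6² × 18.1) = 0.0277

CD = 0.0277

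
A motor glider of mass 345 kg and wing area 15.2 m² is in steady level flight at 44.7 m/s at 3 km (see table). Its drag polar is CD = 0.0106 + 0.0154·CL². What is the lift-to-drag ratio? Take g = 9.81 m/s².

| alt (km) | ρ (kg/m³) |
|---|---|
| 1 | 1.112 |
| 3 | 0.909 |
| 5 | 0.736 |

At 3 km, from the table: ρ = 0.909 kg/m³.
In steady level flight, lift balances weight: W = mg = 345 × 9.81 = 3384.5 N.
Dynamic pressure q = 0.5 × 0.909 × 44.7² = 908.1 Pa.
Required CL = L/(qS) = 3384.5/(908.1·15.2) = 0.2452.
CD = 0.0106 + 0.0154 × 0.2452² = 0.01153.
L/D = CL/CD = 0.2452 / 0.01153 = 21.3

L/D = 21.3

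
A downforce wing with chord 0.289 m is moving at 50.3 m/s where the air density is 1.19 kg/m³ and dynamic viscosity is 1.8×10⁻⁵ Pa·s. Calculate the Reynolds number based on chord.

Re = 9.61×10^5

Re = ρ·v·c/μ = 1.19 × 50.3 × 0.289 / (1.8×10⁻⁵) = 9.61×10^5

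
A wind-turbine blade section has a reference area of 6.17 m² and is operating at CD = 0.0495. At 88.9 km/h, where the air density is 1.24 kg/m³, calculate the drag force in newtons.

Convert speed: v = 88.9 km/h ÷ 3.6 = 24.69 m/s.
D = ½ρv²S·CD = ½ × 1.24 × 24.69² × 6.17 × 0.0495 = 115 N

D = 115 N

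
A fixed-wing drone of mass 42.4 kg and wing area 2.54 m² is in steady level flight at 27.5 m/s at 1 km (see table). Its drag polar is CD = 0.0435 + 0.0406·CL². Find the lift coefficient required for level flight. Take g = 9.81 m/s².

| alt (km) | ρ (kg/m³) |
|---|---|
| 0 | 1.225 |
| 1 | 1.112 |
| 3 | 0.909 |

CL = 0.389

At 1 km, from the table: ρ = 1.112 kg/m³.
In steady level flight, lift balances weight: W = mg = 42.4 × 9.81 = 415.94 N.
q = ½ρv² = ½ × 1.112 × 27.5² = 420.5 Pa.
Required CL = L/(qS) = 415.94/(420.5·2.54) = 0.3895.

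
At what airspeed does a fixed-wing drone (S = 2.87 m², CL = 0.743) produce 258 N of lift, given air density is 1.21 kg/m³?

L = ½ρv²S·CL ⇒ v = √(2L/(ρ·S·CL))
v = √(2 × 258 / (1.21 × 2.87 × 0.743)) = √200 = 14.1 m/s

v = 14.1 m/s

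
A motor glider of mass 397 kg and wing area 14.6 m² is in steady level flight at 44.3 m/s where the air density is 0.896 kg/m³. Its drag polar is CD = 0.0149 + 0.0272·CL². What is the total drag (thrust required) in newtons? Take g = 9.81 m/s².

D = 223 N

Level flight ⇒ L = W = m·g = 397 × 9.81 = 3894.6 N.
Dynamic pressure q = 0.5 × 0.896 × 44.3² = 879.2 Pa.
CL = 2W/(ρv²S) = 2×3894.6/(0.896×44.3²×14.6) = 0.3034.
CD = 0.0149 + 0.0272 × 0.3034² = 0.0174.
D = q·S·CD = 879.2 × 14.6 × 0.0174 = 223.4 N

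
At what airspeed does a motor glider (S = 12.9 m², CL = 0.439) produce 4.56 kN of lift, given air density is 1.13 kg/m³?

v = 37.8 m/s

L = ½ρv²S·CL ⇒ v = √(2L/(ρ·S·CL))
v = √(2 × 4560 / (1.13 × 12.9 × 0.439)) = √1425 = 37.8 m/s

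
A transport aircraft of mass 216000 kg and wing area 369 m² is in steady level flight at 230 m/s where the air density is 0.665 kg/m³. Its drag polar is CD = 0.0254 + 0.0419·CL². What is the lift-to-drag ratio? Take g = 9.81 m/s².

L/D = 10.9

Weight W = mg = 216000 × 9.81 = 2.119×10^6 N; in level flight L = W.
Dynamic pressure q = 0.5 × 0.665 × 230² = 17590 Pa.
Required CL = L/(qS) = 2.119×10^6/(17590·369) = 0.3265.
CD = 0.0254 + 0.0419 × 0.3265² = 0.02987.
L/D = CL/CD = 0.3265 / 0.02987 = 10.9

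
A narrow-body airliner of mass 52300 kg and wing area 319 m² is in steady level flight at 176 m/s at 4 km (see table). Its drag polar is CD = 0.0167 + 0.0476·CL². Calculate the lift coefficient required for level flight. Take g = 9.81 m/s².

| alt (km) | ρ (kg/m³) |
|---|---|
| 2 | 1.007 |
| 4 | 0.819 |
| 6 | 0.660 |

At 4 km, from the table: ρ = 0.819 kg/m³.
Level flight ⇒ L = W = m·g = 52300 × 9.81 = 5.1306×10^5 N.
q = ½ρv² = ½ × 0.819 × 176² = 12680 Pa.
CL = W/(q·S) = 5.1306×10^5 / (12680 × 319) = 0.1268.

CL = 0.127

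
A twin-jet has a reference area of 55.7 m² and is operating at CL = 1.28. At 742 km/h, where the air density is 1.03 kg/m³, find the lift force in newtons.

Convert speed: v = 742 km/h ÷ 3.6 = 206.1 m/s.
Dynamic pressure q = ½ρv² = ½ × 1.03 × 206.1² = 21880 Pa.
L = q·S·CL = 21880 × 55.7 × 1.28 = 1.56×10^6 N ≈ 1560 kN

L = 1.56×10^6 N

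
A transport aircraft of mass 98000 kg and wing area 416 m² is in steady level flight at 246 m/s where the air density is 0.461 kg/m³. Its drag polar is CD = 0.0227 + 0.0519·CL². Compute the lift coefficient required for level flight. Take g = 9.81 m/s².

CL = 0.166

Weight W = mg = 98000 × 9.81 = 9.6138×10^5 N; in level flight L = W.
q = ½ρv² = ½ × 0.461 × 246² = 13950 Pa.
CL = 2W/(ρv²S) = 2×9.6138×10^5/(0.461×246²×416) = 0.1657.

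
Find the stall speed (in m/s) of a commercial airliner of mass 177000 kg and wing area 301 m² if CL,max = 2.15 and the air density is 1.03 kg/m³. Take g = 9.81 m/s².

Weight W = mg = 177000 × 9.81 = 1.736×10^6 N.
From L = ½ρV²S·CL,max = W: V_stall = √(2W/(ρSCL,max)) = √(2·1.736×10^6/(1.03·301·2.15))
V_stall = √5210 = 72.2 m/s

V_stall = 72.2 m/s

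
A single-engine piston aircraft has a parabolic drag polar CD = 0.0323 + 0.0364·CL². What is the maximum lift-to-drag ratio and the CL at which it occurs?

(L/D)max = 14.6, at CL = 0.942

For CD = CD0 + K·CL², (L/D)max occurs at CL* = √(CD0/K) and equals 1/(2√(K·CD0)).
(L/D)max = 1/(2√(0.0364 × 0.0323)) = 1/(2 × 0.03429) = 14.6
CL* = √(0.0323/0.0364) = 0.942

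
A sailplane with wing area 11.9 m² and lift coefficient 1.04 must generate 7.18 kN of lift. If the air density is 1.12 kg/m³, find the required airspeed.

v = 32.2 m/s

L = ½ρv²S·CL ⇒ v = √(2L/(ρ·S·CL))
v = √(2 × 7180 / (1.12 × 11.9 × 1.04)) = √1036 = 32.2 m/s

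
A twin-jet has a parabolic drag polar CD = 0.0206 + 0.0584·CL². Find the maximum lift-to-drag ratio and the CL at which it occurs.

(L/D)max = 14.4, at CL = 0.594

For CD = CD0 + K·CL², (L/D)max occurs at CL* = √(CD0/K) and equals 1/(2√(K·CD0)).
(L/D)max = 1/(2√(0.0584 × 0.0206)) = 1/(2 × 0.03468) = 14.4
CL* = √(0.0206/0.0584) = 0.594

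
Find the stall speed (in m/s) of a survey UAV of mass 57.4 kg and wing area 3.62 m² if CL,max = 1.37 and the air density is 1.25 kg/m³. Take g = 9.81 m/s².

At stall, lift equals weight: L = W = m·g = 57.4 × 9.81 = 563.1 N.
V_stall = √(2W/(ρ·S·CL,max)) = √(2 × 563.1 / (1.25 × 3.62 × 1.37))
V_stall = √181.7 = 13.5 m/s

V_stall = 13.5 m/s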